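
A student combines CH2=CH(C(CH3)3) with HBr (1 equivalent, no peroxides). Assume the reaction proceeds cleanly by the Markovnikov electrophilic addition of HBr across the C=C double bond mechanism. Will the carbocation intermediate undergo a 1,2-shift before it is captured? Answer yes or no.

The first-formed carbocation is secondary.
The adjacent tert-butyl carbon has no hydrogen but bears methyl groups; migration of one methyl with its bonding pair (a 1,2-methyl shift) places the charge on a tertiary centre.
Tertiary is more stable than secondary, so the shift occurs.

yes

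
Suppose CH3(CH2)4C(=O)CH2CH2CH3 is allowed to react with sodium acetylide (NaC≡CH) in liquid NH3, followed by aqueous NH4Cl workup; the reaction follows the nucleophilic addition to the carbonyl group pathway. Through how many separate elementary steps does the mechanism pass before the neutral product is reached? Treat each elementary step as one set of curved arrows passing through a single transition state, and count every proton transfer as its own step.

Step 1: Nucleophilic addition: HC≡C⁻ adds to the carbonyl carbon, pushing the π(C=O) electron pair onto oxygen and giving a tetrahedral alkoxide.
Step 2: Protonation of the alkoxide by aqueous NH4Cl workup furnishes a propargyl alcohol.
Total: 2 elementary steps.

2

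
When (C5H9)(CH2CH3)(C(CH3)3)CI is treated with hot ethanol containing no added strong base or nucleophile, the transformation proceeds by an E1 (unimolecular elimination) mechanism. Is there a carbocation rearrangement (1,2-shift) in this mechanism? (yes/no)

no

The first-formed carbocation is tertiary.
No single 1,2-shift to an adjacent carbon would produce a more-substituted cation than the one already present, so no rearrangement occurs.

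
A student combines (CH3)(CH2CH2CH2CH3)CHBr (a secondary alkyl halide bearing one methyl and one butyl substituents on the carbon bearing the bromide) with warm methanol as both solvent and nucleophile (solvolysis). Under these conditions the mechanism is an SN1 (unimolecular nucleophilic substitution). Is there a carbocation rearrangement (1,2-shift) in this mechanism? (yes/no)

The first-formed carbocation is secondary.
No single 1,2-shift to an adjacent carbon would produce a more-substituted cation than the one already present, so no rearrangement occurs.

no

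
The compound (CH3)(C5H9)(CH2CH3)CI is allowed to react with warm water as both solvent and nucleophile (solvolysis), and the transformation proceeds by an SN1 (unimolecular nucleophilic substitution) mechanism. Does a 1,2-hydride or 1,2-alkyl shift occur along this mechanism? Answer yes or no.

The first-formed carbocation is tertiary.
No single 1,2-shift to an adjacent carbon would produce a more-substituted cation than the one already present, so no rearrangement occurs.

no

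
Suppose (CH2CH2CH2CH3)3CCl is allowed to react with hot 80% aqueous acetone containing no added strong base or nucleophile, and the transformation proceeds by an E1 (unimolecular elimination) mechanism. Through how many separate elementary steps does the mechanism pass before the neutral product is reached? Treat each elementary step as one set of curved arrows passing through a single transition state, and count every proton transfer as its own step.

2

Step 1: The C–Cl bond breaks with both electrons going to the chloride; Cl⁻ leaves and a tertiary carbocation remains.
(No 1,2-shift: no single shift to an adjacent carbon would give a more stable cation.)
Step 2: A water molecule (solvent) deprotonates a β-carbon; as the C–H bond breaks, those electrons form the new alkene π bond.
Total: 2 elementary steps.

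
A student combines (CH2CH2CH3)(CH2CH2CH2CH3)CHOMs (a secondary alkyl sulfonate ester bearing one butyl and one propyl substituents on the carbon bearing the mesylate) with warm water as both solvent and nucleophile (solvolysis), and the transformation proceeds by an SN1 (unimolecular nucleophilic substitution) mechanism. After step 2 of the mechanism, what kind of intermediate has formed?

oxonium ion

Step 1: Rate-determining heterolysis of the C–O bond gives MsO⁻ and a secondary carbocation.
Step 2: A lone pair on the oxygen of H2O attacks the carbocation, forming a new C–O σ-bond and an oxonium ion.
After step 2 the species present is an oxonium ion.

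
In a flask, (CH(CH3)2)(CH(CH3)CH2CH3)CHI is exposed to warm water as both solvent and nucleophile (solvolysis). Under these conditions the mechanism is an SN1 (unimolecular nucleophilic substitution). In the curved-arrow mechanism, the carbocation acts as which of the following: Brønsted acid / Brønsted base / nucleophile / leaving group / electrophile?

Step 3: Nucleophilic capture: the oxygen of H2O bonds to the cationic carbon, producing an oxonium-ion intermediate.
The carbocation accepts an electron pair into an empty or π* orbital — it is the electrophile.

electrophile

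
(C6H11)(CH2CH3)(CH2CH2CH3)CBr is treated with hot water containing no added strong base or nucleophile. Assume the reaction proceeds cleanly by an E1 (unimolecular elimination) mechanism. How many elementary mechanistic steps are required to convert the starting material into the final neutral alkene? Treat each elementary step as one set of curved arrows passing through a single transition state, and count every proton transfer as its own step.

2

Step 1: The C–Br bond breaks with both electrons going to the bromide; Br⁻ leaves and a tertiary carbocation remains.
(No 1,2-shift: no single shift to an adjacent carbon would give a more stable cation.)
Step 2: A water molecule (solvent) deprotonates a β-carbon; as the C–H bond breaks, those electrons form the new alkene π bond.
Total: 2 elementary steps.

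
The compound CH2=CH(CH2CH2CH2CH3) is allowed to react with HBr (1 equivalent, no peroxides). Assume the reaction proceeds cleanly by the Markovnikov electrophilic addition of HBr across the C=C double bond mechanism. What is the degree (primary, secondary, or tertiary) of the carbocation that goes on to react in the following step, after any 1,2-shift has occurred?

secondary

Step 1: Electrophilic addition begins with the π(C=C) electrons forming a bond to the proton of HBr. Following Markovnikov's rule, the resulting cation is secondary. The H–Br bond breaks heterolytically, releasing Br⁻.
No single 1,2-shift to an adjacent carbon would give a more-substituted cation, so no rearrangement occurs.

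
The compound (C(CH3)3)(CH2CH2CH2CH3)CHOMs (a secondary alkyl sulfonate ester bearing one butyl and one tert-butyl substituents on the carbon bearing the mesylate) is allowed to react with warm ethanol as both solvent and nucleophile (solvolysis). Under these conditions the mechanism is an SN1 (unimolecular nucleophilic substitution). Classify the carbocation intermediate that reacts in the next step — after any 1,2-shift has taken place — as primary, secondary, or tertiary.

tertiary

Step 1: Rate-determining heterolysis of the C–O bond gives MsO⁻ and a secondary carbocation.
Step 2: A methyl group with its bonding pair migrates from the adjacent tert-butyl carbon to the cationic centre — a 1,2-methyl shift — upgrading the secondary cation to a tertiary one.
The cation rearranges from secondary to tertiary via a 1,2-methyl shift from the adjacent tert-butyl carbon; the tertiary cation is what reacts next.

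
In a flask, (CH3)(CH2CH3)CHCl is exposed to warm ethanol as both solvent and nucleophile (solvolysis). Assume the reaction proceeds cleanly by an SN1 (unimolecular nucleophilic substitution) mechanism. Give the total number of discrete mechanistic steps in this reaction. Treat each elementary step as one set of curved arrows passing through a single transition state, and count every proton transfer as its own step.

Step 1: Unassisted departure of Cl⁻ (taking the C–Cl bonding pair) generates a secondary carbocation.
(No 1,2-shift: no single shift to an adjacent carbon would give a more stable cation.)
Step 2: A lone pair on the oxygen of CH3CH2OH attacks the carbocation, forming a new C–O σ-bond and an oxonium ion.
Step 3: Proton transfer from the O–H of the oxonium ion to a solvent molecule delivers the neutral ether.
Total: 3 elementary steps.

3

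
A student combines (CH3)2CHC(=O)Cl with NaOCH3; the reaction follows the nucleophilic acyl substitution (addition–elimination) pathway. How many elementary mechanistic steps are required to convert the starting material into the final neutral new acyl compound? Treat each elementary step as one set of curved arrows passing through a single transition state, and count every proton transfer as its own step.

2

Step 1: A lone pair on the O of CH3O⁻ attacks the electrophilic acyl carbon; the π(C=O) electrons move onto oxygen, giving a tetrahedral intermediate.
Step 2: Elimination step: re-formation of the carbonyl π bond drives out Cl⁻, giving the new acyl compound.
Total: 2 elementary steps.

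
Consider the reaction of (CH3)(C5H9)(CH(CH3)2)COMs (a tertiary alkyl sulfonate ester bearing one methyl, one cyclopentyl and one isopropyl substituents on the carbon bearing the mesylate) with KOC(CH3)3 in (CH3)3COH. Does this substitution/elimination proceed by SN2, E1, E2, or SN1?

E2

Conditions: a strong/bulky base with a tertiary substrate bearing a β-hydrogen.
These conditions are the textbook signature of the E2 pathway.
A strong (often hindered) base removes a β-H in concert with loss of the leaving group — bimolecular elimination.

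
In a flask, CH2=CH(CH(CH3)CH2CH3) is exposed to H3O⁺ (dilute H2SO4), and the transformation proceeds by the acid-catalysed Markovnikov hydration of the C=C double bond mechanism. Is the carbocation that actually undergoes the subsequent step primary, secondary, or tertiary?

Step 1: Protonation of the alkene by H3O⁺: the π bond acts as the nucleophile and picks up H⁺, giving the more stable (Markovnikov) secondary carbocation. H2O is released.
Step 2: A hydride (H with its bonding pair) migrates from the adjacent sec-butyl carbon to the cationic centre — a 1,2-hydride shift — upgrading the secondary cation to a tertiary one.
The cation rearranges from secondary to tertiary via a 1,2-hydride shift from the adjacent sec-butyl carbon; the tertiary cation is what reacts next.

tertiary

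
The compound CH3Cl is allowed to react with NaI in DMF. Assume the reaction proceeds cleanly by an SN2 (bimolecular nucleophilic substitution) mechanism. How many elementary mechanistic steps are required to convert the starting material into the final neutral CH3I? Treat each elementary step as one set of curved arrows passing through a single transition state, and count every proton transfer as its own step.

1

Step 1: I⁻ attacks the back face of the α-carbon while Cl⁻ departs with the C–Cl bonding pair — a single concerted displacement through a pentacoordinate transition state.
Total: 1 elementary step.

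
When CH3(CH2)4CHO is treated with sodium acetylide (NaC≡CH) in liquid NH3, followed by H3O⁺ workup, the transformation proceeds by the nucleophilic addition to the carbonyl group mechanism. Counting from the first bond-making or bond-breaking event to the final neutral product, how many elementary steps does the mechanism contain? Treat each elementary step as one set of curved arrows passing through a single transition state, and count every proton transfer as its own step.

2

Step 1: A lone pair / filled orbital on HC≡C⁻ attacks the electrophilic carbonyl carbon; the π(C=O) electrons shift onto oxygen, producing a tetrahedral alkoxide intermediate.
Step 2: The alkoxide picks up a proton during H3O⁺ workup to yield a propargyl alcohol.
Total: 2 elementary steps.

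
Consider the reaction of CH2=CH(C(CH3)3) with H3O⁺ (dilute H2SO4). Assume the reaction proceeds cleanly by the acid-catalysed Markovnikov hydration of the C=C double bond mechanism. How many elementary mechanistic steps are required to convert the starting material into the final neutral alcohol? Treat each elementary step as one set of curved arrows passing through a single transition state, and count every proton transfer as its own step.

Step 1: Electrophilic addition begins with the π(C=C) electrons forming a bond to the proton of H3O⁺. Following Markovnikov's rule, the resulting cation is secondary. H2O is released.
Step 2: A methyl group with its bonding pair migrates from the adjacent tert-butyl carbon to the cationic centre — a 1,2-methyl shift — upgrading the secondary cation to a tertiary one.
Step 3: Water acts as the nucleophile: an oxygen lone pair bonds to the cationic carbon, giving an oxonium-ion intermediate.
Step 4: Proton transfer from the O–H of the oxonium ion to H2O completes the catalytic cycle and yields the alcohol.
Total: 4 elementary steps.

4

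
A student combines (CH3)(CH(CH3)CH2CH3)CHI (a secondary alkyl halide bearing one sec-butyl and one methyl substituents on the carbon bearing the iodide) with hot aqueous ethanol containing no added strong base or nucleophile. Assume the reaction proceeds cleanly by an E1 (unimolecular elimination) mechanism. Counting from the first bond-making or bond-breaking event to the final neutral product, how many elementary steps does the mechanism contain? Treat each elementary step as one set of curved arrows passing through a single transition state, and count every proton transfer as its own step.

Step 1: Unassisted departure of I⁻ (taking the C–I bonding pair) generates a secondary carbocation.
Step 2: Carbocation rearrangement: a 1,2-hydride shift from the adjacent sec-butyl carbon converts the initially-formed secondary cation into the more stable tertiary cation.
Step 3: A weak base (a water (or ethanol) molecule from the solvent) removes a proton from a carbon adjacent to the cationic centre; the electrons of that C–H bond become the new π(C=C) bond, giving the alkene.
Total: 3 elementary steps.

3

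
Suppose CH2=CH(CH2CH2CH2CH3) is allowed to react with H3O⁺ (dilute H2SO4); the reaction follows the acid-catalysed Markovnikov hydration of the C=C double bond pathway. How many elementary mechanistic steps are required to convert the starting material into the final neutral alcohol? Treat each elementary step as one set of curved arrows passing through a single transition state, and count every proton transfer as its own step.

3

Step 1: Electrophilic addition begins with the π(C=C) electrons forming a bond to the proton of H3O⁺. Following Markovnikov's rule, the resulting cation is secondary. H2O is released.
(No 1,2-shift: no single shift to an adjacent carbon would give a more stable cation.)
Step 2: Nucleophilic capture of the cation by H2O produces the protonated alcohol (an oxonium ion).
Step 3: Proton transfer from the O–H of the oxonium ion to H2O completes the catalytic cycle and yields the alcohol.
Total: 3 elementary steps.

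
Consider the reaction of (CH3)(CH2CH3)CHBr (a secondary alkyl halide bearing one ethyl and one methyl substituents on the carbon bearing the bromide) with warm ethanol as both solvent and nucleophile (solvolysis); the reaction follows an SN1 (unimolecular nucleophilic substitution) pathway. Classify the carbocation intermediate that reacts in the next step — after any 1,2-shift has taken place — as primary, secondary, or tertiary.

secondary

Step 1: Rate-determining heterolysis of the C–Br bond gives Br⁻ and a secondary carbocation.
No single 1,2-shift to an adjacent carbon would give a more-substituted cation, so no rearrangement occurs.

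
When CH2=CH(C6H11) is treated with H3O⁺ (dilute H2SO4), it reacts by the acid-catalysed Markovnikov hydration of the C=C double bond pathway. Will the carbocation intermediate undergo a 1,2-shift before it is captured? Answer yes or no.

The first-formed carbocation is secondary.
The adjacent cyclohexyl carbon already bears 2 other carbon substituents and has a hydrogen to migrate; after a 1,2-hydride shift from that carbon the positive charge sits on a tertiary centre.
Tertiary is more stable than secondary, so the shift occurs.

yes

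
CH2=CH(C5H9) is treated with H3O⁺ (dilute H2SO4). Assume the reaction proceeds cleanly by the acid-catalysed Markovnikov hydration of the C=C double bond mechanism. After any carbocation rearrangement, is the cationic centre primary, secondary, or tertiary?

tertiary

Step 1: The π electrons of the C=C bond attack a proton of H3O⁺; Markovnikov addition places the new C–H on the less-substituted alkene carbon, so the positive charge ends up on the more-substituted carbon — a secondary carbocation. H2O is released.
Step 2: Carbocation rearrangement: a 1,2-hydride shift from the adjacent cyclopentyl carbon converts the initially-formed secondary cation into the more stable tertiary cation.
The cation rearranges from secondary to tertiary via a 1,2-hydride shift from the adjacent cyclopentyl carbon; the tertiary cation is what reacts next.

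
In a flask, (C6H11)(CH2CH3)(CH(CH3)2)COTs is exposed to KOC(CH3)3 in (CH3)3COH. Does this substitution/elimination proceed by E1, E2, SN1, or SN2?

Conditions: a strong/bulky base with a tertiary substrate bearing a β-hydrogen.
These conditions are the textbook signature of the E2 pathway.
A strong (often hindered) base removes a β-H in concert with loss of the leaving group — bimolecular elimination.

E2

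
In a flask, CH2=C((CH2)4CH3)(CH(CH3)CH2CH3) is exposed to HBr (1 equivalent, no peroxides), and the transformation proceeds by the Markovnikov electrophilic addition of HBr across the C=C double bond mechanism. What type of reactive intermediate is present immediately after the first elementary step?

Step 1: The π electrons of the C=C bond attack a proton of HBr; Markovnikov addition places the new C–H on the less-substituted alkene carbon, so the positive charge ends up on the more-substituted carbon — a tertiary carbocation. The H–Br bond breaks heterolytically, releasing Br⁻.
After step 1 the species present is a tertiary carbocation.

tertiary carbocation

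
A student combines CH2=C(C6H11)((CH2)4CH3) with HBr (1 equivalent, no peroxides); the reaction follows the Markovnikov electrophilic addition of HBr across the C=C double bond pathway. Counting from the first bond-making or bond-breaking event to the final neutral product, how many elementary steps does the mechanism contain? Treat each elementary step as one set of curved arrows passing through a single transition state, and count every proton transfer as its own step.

2

Step 1: The π electrons of the C=C bond attack a proton of HBr; Markovnikov addition places the new C–H on the less-substituted alkene carbon, so the positive charge ends up on the more-substituted carbon — a tertiary carbocation. The H–Br bond breaks heterolytically, releasing Br⁻.
(No 1,2-shift: no single shift to an adjacent carbon would give a more stable cation.)
Step 2: Nucleophilic attack by Br⁻ on the carbocation completes the addition, giving R–Br.
Total: 2 elementary steps.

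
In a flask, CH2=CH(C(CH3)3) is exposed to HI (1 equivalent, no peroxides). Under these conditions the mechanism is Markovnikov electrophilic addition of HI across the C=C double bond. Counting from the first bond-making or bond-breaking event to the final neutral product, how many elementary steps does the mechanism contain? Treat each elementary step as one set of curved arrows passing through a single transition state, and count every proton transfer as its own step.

Step 1: The π electrons of the C=C bond attack a proton of HI; Markovnikov addition places the new C–H on the less-substituted alkene carbon, so the positive charge ends up on the more-substituted carbon — a secondary carbocation. The H–I bond breaks heterolytically, releasing I⁻.
Step 2: A methyl group with its bonding pair migrates from the adjacent tert-butyl carbon to the cationic centre — a 1,2-methyl shift — upgrading the secondary cation to a tertiary one.
Step 3: I⁻ captures the cation: a lone pair on I⁻ fills the empty p orbital, producing the alkyl halide product.
Total: 3 elementary steps.

3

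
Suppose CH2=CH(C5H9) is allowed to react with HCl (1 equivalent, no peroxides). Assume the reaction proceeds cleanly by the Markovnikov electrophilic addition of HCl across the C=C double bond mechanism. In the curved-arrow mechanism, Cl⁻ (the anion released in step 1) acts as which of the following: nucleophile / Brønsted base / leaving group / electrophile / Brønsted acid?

nucleophile

Step 3: The Cl⁻ anion donates a lone pair to the carbocation, forming the new C–Cl σ-bond and giving the neutral alkyl halide.
Cl⁻ (the anion released in step 1) donates an electron pair to form a new σ-bond to carbon — it is the nucleophile.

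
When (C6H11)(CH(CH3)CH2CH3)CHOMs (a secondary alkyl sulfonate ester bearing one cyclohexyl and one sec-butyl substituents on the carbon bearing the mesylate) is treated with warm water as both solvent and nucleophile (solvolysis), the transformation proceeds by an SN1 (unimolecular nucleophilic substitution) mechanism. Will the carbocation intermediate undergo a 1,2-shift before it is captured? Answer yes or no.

The first-formed carbocation is secondary.
The adjacent cyclohexyl carbon already bears 2 other carbon substituents and has a hydrogen to migrate; after a 1,2-hydride shift from that carbon the positive charge sits on a tertiary centre.
Tertiary is more stable than secondary, so the shift occurs.

yes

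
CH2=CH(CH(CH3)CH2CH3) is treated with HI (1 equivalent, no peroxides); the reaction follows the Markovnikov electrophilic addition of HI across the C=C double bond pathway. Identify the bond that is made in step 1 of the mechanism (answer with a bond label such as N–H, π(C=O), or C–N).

C–H

Step 1: Protonation of the alkene by HI: the π bond acts as the nucleophile and picks up H⁺, giving the more stable (Markovnikov) secondary carbocation. The H–I bond breaks heterolytically, releasing I⁻.
The bond formed in this step is the C–H bond.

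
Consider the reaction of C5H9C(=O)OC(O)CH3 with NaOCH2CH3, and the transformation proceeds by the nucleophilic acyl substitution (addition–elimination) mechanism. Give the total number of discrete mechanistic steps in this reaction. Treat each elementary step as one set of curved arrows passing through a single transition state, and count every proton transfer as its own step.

Step 1: CH3CH2O⁻ adds to the carbonyl carbon; the C=O π electrons shift onto oxygen and a tetrahedral alkoxide intermediate forms.
Step 2: Elimination step: re-formation of the carbonyl π bond drives out CH3CO2⁻, giving the new acyl compound.
Total: 2 elementary steps.

2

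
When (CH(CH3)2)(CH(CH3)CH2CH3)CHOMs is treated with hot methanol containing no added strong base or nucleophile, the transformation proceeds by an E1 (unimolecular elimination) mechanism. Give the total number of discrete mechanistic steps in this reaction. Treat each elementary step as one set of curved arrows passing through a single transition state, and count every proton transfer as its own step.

3

Step 1: Rate-determining heterolysis of the C–O bond gives MsO⁻ and a secondary carbocation.
Step 2: A hydride (H with its bonding pair) migrates from the adjacent sec-butyl carbon to the cationic centre — a 1,2-hydride shift — upgrading the secondary cation to a tertiary one.
Step 3: A methanol molecule (solvent) deprotonates a β-carbon; as the C–H bond breaks, those electrons form the new alkene π bond.
Total: 3 elementary steps.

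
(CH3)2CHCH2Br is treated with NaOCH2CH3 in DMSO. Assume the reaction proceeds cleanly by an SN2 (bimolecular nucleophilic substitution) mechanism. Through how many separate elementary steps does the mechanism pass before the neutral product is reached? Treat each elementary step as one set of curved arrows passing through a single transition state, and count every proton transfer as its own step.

1

Step 1: Backside attack by CH3CH2O⁻ on the carbon bearing the bromide: the new C–O bond forms as the C–Br bond breaks, with Walden inversion at carbon.
Total: 1 elementary step.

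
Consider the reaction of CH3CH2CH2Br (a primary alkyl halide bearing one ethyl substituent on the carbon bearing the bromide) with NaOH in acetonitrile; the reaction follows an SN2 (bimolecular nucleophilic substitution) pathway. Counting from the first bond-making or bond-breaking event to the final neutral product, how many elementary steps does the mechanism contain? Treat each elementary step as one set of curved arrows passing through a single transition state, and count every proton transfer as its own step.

1

Step 1: The hydroxide nucleophile donates a lone pair from O to the α-carbon in a backside attack; simultaneously the C–Br σ-bond breaks and both of its electrons leave with Br⁻. One concerted step with inversion of configuration.
Total: 1 elementary step.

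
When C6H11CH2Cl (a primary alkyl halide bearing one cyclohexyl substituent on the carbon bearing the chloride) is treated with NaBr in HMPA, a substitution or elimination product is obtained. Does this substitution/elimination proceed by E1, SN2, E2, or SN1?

SN2

Conditions: a primary substrate with a strong nucleophile in the polar aprotic solvent HMPA.
These conditions are the textbook signature of the SN2 pathway.
An unhindered substrate with a strong nucleophile in a polar aprotic solvent favours one-step backside displacement.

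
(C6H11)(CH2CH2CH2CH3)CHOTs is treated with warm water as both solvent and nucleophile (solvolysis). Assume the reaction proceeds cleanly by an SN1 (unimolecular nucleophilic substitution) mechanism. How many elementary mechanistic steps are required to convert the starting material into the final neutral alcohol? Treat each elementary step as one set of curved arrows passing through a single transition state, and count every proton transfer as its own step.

Step 1: Rate-determining heterolysis of the C–O bond gives TsO⁻ and a secondary carbocation.
Step 2: Carbocation rearrangement: a 1,2-hydride shift from the adjacent cyclohexyl carbon converts the initially-formed secondary cation into the more stable tertiary cation.
Step 3: A lone pair on the oxygen of H2O attacks the carbocation, forming a new C–O σ-bond and an oxonium ion.
Step 4: Deprotonation of the oxonium oxygen by solvent water yields the neutral alcohol.
Total: 4 elementary steps.

4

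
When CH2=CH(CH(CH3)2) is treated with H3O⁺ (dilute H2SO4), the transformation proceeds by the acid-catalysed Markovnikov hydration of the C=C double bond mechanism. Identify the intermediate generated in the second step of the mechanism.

Step 1: The π electrons of the C=C bond attack a proton of H3O⁺; Markovnikov addition places the new C–H on the less-substituted alkene carbon, so the positive charge ends up on the more-substituted carbon — a secondary carbocation. H2O is released.
Step 2: A 1,2-hydride shift from the adjacent isopropyl carbon moves the positive charge from the secondary centre to an adjacent carbon, generating a more stable tertiary carbocation.
After step 2 the species present is a tertiary carbocation.

tertiary carbocation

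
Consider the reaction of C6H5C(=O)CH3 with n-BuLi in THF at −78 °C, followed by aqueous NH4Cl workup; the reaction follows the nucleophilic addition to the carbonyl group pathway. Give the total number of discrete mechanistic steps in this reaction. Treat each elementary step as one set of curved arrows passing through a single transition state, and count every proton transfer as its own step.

2

Step 1: Nucleophilic addition: the carbanion-like carbon of n-BuLi adds to the carbonyl carbon, pushing the π(C=O) electron pair onto oxygen and giving a tetrahedral alkoxide.
Step 2: The alkoxide picks up a proton during aqueous NH4Cl workup to yield an alcohol.
Total: 2 elementary steps.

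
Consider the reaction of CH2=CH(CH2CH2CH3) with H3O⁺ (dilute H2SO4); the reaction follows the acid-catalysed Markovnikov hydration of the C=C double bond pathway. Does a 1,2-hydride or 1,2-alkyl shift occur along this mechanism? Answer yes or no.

The first-formed carbocation is secondary.
No single 1,2-shift to an adjacent carbon would produce a more-substituted cation than the one already present, so no rearrangement occurs.

no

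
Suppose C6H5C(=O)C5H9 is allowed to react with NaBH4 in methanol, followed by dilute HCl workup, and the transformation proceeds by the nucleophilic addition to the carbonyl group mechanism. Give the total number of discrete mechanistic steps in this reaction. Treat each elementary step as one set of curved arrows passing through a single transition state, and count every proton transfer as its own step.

2

Step 1: H⁻ (delivered from BH4⁻) attacks the sp² carbonyl carbon; the C=O π bond breaks and the electrons end up as a lone pair on the alkoxide oxygen of the tetrahedral intermediate.
Step 2: On dilute HCl workup the alkoxide oxygen is protonated, giving an alcohol.
Total: 2 elementary steps.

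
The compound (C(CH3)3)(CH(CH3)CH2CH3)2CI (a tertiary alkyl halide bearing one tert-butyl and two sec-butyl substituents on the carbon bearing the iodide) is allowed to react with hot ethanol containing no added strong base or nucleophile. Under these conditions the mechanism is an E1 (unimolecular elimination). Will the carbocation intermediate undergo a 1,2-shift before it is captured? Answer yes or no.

no

The first-formed carbocation is tertiary.
No single 1,2-shift to an adjacent carbon would produce a more-substituted cation than the one already present, so no rearrangement occurs.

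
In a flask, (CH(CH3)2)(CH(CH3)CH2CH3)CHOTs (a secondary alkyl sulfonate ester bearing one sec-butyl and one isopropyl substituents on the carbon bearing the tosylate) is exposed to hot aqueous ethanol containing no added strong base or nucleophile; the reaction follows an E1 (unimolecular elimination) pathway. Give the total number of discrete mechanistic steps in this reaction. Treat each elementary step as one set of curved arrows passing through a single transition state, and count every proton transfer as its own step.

Step 1: Rate-determining heterolysis of the C–O bond gives TsO⁻ and a secondary carbocation.
Step 2: Carbocation rearrangement: a 1,2-hydride shift from the adjacent sec-butyl carbon converts the initially-formed secondary cation into the more stable tertiary cation.
Step 3: A water (or ethanol) molecule (solvent) deprotonates a β-carbon; as the C–H bond breaks, those electrons form the new alkene π bond.
Total: 3 elementary steps.

3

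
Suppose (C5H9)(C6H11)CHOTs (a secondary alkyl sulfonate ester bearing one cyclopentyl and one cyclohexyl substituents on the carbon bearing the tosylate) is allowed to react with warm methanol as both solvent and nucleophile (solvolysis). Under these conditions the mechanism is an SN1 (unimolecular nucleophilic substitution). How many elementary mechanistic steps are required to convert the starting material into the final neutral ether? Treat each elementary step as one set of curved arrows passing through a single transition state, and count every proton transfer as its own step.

Step 1: Rate-determining heterolysis of the C–O bond gives TsO⁻ and a secondary carbocation.
Step 2: A hydride (H with its bonding pair) migrates from the adjacent cyclopentyl carbon to the cationic centre — a 1,2-hydride shift — upgrading the secondary cation to a tertiary one.
Step 3: Nucleophilic capture: the oxygen of CH3OH bonds to the cationic carbon, producing an oxonium-ion intermediate.
Step 4: Proton transfer from the O–H of the oxonium ion to a solvent molecule delivers the neutral ether.
Total: 4 elementary steps.

4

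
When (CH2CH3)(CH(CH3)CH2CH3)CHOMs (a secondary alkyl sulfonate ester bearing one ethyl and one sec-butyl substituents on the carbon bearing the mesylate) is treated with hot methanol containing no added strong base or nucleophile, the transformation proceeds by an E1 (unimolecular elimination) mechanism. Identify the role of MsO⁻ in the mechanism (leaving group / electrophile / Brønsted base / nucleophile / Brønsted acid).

leaving group

Step 1: The C–O bond breaks with both electrons going to the mesylate; MsO⁻ leaves and a secondary carbocation remains.
MsO⁻ departs with both electrons of the breaking σ-bond — that is the definition of a leaving group.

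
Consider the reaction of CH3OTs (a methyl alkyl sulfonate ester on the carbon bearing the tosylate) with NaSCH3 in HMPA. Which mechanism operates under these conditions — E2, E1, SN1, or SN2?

SN2

Conditions: a methyl substrate with a strong nucleophile in the polar aprotic solvent HMPA.
These conditions are the textbook signature of the SN2 pathway.
An unhindered substrate with a strong nucleophile in a polar aprotic solvent favours one-step backside displacement.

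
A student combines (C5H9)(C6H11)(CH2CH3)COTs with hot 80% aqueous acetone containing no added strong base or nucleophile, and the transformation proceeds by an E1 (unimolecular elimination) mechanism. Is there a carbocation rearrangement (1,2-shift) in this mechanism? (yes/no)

The first-formed carbocation is tertiary.
No single 1,2-shift to an adjacent carbon would produce a more-substituted cation than the one already present, so no rearrangement occurs.

no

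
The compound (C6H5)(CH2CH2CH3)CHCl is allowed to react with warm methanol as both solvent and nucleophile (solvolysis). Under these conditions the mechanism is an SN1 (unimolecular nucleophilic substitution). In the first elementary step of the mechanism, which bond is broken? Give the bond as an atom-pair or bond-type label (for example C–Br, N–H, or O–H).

Step 1: Ionisation: the C–Cl σ-bond cleaves heterolytically; both bonding electrons depart with Cl⁻, leaving a secondary carbocation at the α-carbon.
The bond broken in this step is the C–Cl bond.

C–Cl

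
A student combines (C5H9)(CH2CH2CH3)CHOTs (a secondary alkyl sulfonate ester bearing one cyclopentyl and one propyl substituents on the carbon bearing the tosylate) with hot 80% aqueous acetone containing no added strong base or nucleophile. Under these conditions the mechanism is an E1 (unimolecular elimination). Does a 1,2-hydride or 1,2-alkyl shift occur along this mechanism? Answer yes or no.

The first-formed carbocation is secondary.
The adjacent cyclopentyl carbon already bears 2 other carbon substituents and has a hydrogen to migrate; after a 1,2-hydride shift from that carbon the positive charge sits on a tertiary centre.
Tertiary is more stable than secondary, so the shift occurs.

yes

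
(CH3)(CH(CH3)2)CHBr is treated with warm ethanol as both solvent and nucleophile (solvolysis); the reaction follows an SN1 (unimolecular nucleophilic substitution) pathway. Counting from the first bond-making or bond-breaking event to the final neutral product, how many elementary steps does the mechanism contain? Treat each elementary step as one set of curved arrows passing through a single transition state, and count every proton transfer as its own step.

Step 1: The C–Br bond breaks with both electrons going to the bromide; Br⁻ leaves and a secondary carbocation remains.
Step 2: Carbocation rearrangement: a 1,2-hydride shift from the adjacent isopropyl carbon converts the initially-formed secondary cation into the more stable tertiary cation.
Step 3: A lone pair on the oxygen of CH3CH2OH attacks the carbocation, forming a new C–O σ-bond and an oxonium ion.
Step 4: A second solvent molecule removes the proton on oxygen, giving the neutral ether product.
Total: 4 elementary steps.

4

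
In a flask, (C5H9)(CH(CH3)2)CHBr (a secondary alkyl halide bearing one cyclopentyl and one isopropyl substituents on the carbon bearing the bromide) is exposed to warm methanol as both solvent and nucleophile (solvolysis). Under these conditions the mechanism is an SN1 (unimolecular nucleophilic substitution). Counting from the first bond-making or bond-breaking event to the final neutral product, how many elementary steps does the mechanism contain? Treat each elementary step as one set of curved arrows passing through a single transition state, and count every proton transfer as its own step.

4

Step 1: The C–Br bond breaks with both electrons going to the bromide; Br⁻ leaves and a secondary carbocation remains.
Step 2: Carbocation rearrangement: a 1,2-hydride shift from the adjacent cyclopentyl carbon converts the initially-formed secondary cation into the more stable tertiary cation.
Step 3: Nucleophilic capture: the oxygen of CH3OH bonds to the cationic carbon, producing an oxonium-ion intermediate.
Step 4: Deprotonation of the oxonium oxygen by solvent methanol yields the neutral ether.
Total: 4 elementary steps.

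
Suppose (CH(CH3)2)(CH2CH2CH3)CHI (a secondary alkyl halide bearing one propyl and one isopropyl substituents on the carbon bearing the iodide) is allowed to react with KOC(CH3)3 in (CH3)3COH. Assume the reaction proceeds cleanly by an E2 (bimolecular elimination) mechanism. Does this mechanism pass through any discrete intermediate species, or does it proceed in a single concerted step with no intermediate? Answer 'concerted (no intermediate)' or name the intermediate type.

In one step, (CH3)3CO⁻ pulls off a β-proton, the C–I bond cleaves, and a C=C double bond forms between the α- and β-carbons (E2, anti elimination).
All bond changes occur in one transition state; no discrete intermediate is formed.

concerted (no intermediate)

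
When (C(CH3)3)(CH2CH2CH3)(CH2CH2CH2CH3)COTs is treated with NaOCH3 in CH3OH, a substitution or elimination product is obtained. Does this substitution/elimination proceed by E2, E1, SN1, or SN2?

E2

Conditions: a strong base with a tertiary substrate bearing a β-hydrogen.
These conditions are the textbook signature of the E2 pathway.
A strong (often hindered) base removes a β-H in concert with loss of the leaving group — bimolecular elimination.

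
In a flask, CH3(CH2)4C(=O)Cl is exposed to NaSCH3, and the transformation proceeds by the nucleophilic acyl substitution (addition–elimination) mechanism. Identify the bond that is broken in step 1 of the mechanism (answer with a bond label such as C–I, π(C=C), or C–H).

Step 1: Nucleophilic addition of CH3S⁻ to the acyl carbon breaks the π(C=O) bond and yields a tetrahedral, anionic intermediate.
The bond broken in this step is the π(C=O) bond.

π(C=O)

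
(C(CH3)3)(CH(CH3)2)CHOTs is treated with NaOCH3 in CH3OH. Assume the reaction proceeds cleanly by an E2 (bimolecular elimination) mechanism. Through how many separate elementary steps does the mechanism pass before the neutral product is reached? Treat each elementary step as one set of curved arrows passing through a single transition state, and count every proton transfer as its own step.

1

Step 1: The strong base CH3O⁻ removes a β-hydrogen; in the same concerted event the electrons of the breaking C–H bond form the new π(C=C) bond and the C–O σ-bond breaks, expelling TsO⁻. Anti-periplanar geometry; one transition state.
Total: 1 elementary step.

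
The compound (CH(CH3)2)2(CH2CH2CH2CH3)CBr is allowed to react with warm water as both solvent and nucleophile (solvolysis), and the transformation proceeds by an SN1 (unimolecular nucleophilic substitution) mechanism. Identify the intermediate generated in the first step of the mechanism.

tertiary carbocation

Step 1: Unassisted departure of Br⁻ (taking the C–Br bonding pair) generates a tertiary carbocation.
After step 1 the species present is a tertiary carbocation.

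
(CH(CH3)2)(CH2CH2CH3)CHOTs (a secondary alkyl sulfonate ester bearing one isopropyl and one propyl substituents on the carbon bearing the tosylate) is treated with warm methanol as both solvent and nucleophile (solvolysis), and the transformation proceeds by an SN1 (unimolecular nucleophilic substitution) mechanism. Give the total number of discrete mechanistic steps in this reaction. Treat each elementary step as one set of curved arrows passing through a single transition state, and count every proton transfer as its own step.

Step 1: Ionisation: the C–O σ-bond cleaves heterolytically; both bonding electrons depart with TsO⁻, leaving a secondary carbocation at the α-carbon.
Step 2: A hydride (H with its bonding pair) migrates from the adjacent isopropyl carbon to the cationic centre — a 1,2-hydride shift — upgrading the secondary cation to a tertiary one.
Step 3: Nucleophilic capture: the oxygen of CH3OH bonds to the cationic carbon, producing an oxonium-ion intermediate.
Step 4: A second solvent molecule removes the proton on oxygen, giving the neutral ether product.
Total: 4 elementary steps.

4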